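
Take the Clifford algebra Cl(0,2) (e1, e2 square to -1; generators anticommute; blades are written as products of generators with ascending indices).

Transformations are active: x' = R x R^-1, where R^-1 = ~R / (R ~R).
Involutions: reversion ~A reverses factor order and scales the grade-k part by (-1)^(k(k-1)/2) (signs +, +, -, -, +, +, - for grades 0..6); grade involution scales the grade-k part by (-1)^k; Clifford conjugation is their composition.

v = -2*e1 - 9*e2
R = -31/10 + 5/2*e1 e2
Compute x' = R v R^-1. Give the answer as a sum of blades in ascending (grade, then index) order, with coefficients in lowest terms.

~R = -31/10 - 5/2*e1 e2, and R ~R = 793/50, so R^-1 = ~R / (793/50).
R v = 287/10*e1 + 229/10*e2
Answer: -7311/793*e1 + 38/793*e2


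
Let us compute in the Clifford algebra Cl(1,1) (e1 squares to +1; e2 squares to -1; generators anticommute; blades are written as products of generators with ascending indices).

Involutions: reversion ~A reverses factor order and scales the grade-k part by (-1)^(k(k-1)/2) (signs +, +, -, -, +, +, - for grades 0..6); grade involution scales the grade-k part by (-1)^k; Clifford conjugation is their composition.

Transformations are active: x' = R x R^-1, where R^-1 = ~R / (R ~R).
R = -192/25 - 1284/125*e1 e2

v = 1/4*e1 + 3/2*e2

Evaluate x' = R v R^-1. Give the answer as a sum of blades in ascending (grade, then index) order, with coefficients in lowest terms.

~R = -192/25 + 1284/125*e1 e2, and R ~R = -727056/15625, so R^-1 = ~R / (-727056/15625).
R v = 1686/125*e1 - 1119/125*e2
Answer: 84871/20196*e1 - 44987/10098*e2


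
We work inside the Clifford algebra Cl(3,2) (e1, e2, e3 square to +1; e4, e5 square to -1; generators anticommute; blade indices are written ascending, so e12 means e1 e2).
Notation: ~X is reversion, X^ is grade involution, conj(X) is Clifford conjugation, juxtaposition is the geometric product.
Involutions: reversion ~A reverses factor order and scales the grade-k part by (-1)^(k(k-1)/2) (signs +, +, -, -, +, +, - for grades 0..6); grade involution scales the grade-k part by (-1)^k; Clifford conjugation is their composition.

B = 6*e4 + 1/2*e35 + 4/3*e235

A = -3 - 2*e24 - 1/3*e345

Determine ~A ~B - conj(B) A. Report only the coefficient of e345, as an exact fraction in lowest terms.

first term: -12*e2 - 107/6*e4 - 4/9*e24 + 7/2*e35 + 4*e235 - 8/3*e345 + e2345
second term: 12*e2 + 107/6*e4 + 4/9*e24 + 7/2*e35 - 4*e235 + 8/3*e345 - e2345
Answer: -16/3


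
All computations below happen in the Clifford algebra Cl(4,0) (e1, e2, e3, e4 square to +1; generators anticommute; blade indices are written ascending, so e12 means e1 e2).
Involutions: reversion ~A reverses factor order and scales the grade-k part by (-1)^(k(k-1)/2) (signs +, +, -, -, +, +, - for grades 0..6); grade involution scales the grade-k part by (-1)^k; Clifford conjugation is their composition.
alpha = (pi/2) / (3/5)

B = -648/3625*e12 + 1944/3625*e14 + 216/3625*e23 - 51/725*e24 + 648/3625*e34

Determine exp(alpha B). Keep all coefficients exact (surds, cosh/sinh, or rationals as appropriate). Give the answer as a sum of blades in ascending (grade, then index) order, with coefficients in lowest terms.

B^2 term by term: the squares give (-648/3625)^2*(e12)^2 + (1944/3625)^2*(e14)^2 + (216/3625)^2*(e23)^2 + (-51/725)^2*(e24)^2 + (648/3625)^2*(e34)^2 = 419904/13140625*(-1) + 3779136/13140625*(-1) + 46656/13140625*(-1) + 2601/525625*(-1) + 419904/13140625*(-1) = -9/25 (each basis 2-blade squares to minus the product of its generators' squares); cross terms between blades sharing an index anticommute and cancel; the commuting (index-disjoint) pairs give grade-4 terms 2*c*c'*(blade product), which cancel blade by blade — e1234: -839808/13140625 + 839808/13140625 = 0 — confirming B is simple. So B^2 = -9/25.
B^2 = -9/25 — circular case — the even/odd split gives cos and sin: l = 3/5, alpha*l = pi/2, so exp(alpha B) = cos(pi/2) + (sin(pi/2)/(3/5))*B = 0 + (5/3)*B.
Answer: -216/725*e12 + 648/725*e14 + 72/725*e23 - 17/145*e24 + 216/725*e34


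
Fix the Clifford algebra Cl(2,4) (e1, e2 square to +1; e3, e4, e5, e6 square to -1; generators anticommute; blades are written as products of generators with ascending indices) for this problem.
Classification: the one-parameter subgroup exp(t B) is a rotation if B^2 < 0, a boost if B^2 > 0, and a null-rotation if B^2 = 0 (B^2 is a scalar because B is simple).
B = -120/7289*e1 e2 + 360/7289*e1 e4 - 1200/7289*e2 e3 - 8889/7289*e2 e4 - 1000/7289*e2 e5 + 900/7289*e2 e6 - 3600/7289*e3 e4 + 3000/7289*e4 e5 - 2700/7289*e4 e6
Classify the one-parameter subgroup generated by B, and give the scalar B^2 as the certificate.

B^2 term by term: the squares give (-120/7289)^2*(e1 e2)^2 + (360/7289)^2*(e1 e4)^2 + (-1200/7289)^2*(e2 e3)^2 + (-8889/7289)^2*(e2 e4)^2 + (-1000/7289)^2*(e2 e5)^2 + (900/7289)^2*(e2 e6)^2 + (-3600/7289)^2*(e3 e4)^2 + (3000/7289)^2*(e4 e5)^2 + (-2700/7289)^2*(e4 e6)^2 = 14400/53129521*(-1) + 129600/53129521*(+1) + 1440000/53129521*(+1) + 79014321/53129521*(+1) + 1000000/53129521*(+1) + 810000/53129521*(+1) + 12960000/53129521*(-1) + 9000000/53129521*(-1) + 7290000/53129521*(-1) = 1 (each basis 2-blade squares to minus the product of its generators' squares); cross terms between blades sharing an index anticommute and cancel; the commuting (index-disjoint) pairs give grade-4 terms 2*c*c'*(blade product), which cancel blade by blade — e1 e2 e3 e4: 864000/53129521 - 864000/53129521 = 0; e1 e2 e4 e5: -720000/53129521 + 720000/53129521 = 0; e1 e2 e4 e6: 648000/53129521 - 648000/53129521 = 0; e2 e3 e4 e5: -7200000/53129521 + 7200000/53129521 = 0; e2 e3 e4 e6: 6480000/53129521 - 6480000/53129521 = 0; e2 e4 e5 e6: -5400000/53129521 + 5400000/53129521 = 0 — confirming B is simple. So B^2 = 1.
Answer: boost, certificate B^2 = 1. Key observation: B^2 = 1 is a conjugation invariant, so its sign decides the class regardless of the surface form of B.


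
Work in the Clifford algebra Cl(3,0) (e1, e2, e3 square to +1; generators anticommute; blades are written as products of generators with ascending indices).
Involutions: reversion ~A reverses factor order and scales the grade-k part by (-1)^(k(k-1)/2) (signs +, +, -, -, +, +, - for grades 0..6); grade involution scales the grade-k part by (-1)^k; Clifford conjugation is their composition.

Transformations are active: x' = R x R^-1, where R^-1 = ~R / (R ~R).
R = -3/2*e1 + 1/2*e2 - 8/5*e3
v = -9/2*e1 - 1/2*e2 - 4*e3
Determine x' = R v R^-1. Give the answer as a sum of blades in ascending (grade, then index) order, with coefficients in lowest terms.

~R = -3/2*e1 + 1/2*e2 - 8/5*e3, and R ~R = 253/50, so R^-1 = ~R / (253/50).
R v = 129/10 + 3*e1 e2 - 6/5*e1 e3 - 14/5*e2 e3
Answer: -1593/506*e1 + 1543/506*e2 - 1052/253*e3


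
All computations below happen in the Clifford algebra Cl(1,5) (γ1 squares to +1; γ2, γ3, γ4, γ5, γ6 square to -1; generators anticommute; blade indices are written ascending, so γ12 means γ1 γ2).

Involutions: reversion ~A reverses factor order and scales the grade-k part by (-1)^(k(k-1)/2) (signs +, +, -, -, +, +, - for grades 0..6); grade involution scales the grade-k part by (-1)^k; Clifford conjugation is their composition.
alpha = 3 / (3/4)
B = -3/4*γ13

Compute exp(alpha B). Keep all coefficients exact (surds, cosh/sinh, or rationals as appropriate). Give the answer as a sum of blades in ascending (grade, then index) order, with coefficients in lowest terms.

B^2 = (-3/4)^2*(γ13)^2 = 9/16*(+1) = 9/16 (a basis 2-blade squares to minus the product of its generators' squares).
B^2 = 9/16 — the series telescopes hyperbolically here: l = 3/4, alpha*l = 3, so exp(alpha B) = cosh(3) + (sinh(3)/(3/4))*B = cosh(3) + (4*sinh(3)/3)*B.
Answer: cosh(3) - sinh(3)*γ13


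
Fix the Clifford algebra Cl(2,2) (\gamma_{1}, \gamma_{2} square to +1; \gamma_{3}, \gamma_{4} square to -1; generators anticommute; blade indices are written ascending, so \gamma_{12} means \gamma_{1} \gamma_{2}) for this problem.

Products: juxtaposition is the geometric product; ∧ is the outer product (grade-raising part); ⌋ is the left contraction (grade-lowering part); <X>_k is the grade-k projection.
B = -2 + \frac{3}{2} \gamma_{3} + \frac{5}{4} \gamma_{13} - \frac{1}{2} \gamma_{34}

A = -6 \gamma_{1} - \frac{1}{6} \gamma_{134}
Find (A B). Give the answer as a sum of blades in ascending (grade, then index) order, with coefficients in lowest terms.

step 1: \frac{143}{12} \gamma_{1} - \frac{15}{2} \gamma_{3} - \frac{5}{24} \gamma_{4} - 9 \gamma_{13} - \frac{1}{4} \gamma_{14} + \frac{10}{3} \gamma_{134}
Answer: \frac{143}{12} \gamma_{1} - \frac{15}{2} \gamma_{3} - \frac{5}{24} \gamma_{4} - 9 \gamma_{13} - \frac{1}{4} \gamma_{14} + \frac{10}{3} \gamma_{134}


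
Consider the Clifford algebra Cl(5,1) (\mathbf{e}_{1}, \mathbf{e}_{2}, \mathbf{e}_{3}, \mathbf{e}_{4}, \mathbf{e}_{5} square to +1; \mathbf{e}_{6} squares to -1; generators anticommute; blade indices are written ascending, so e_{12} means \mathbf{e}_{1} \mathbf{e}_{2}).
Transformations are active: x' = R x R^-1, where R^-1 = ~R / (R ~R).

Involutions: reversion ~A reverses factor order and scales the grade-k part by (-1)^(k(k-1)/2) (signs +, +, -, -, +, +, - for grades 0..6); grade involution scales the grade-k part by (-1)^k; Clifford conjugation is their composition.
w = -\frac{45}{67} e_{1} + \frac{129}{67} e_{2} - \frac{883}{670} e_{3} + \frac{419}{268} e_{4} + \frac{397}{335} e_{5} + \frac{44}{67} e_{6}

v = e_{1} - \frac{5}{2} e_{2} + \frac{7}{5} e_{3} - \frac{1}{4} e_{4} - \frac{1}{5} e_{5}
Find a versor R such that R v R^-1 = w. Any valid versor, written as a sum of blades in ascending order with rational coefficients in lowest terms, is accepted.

Since q(v) = q(w) = \frac{149}{16}, the sum R = v + w = \frac{22}{67} e_{1} - \frac{77}{134} e_{2} + \frac{11}{134} e_{3} + \frac{88}{67} e_{4} + \frac{66}{67} e_{5} + \frac{44}{67} e_{6} does the job whenever invertible.
Answer: \frac{22}{67} e_{1} - \frac{77}{134} e_{2} + \frac{11}{134} e_{3} + \frac{88}{67} e_{4} + \frac{66}{67} e_{5} + \frac{44}{67} e_{6}


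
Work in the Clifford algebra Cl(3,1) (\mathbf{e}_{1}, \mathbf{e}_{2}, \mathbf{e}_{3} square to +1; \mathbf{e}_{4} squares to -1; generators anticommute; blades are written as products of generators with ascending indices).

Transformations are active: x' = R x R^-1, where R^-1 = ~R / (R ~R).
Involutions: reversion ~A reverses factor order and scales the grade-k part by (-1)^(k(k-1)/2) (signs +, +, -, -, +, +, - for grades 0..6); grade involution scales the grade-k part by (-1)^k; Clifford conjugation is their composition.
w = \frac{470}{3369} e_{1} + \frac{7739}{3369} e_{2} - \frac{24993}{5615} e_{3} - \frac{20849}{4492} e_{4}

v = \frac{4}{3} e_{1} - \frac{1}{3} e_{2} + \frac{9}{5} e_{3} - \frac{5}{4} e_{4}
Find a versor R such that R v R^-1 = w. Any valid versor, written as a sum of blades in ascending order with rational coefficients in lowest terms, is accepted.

The midline construction: v and w both square to \frac{12839}{3600}, so reflecting in their sum \frac{1654}{1123} e_{1} + \frac{6616}{3369} e_{2} - \frac{14886}{5615} e_{3} - \frac{6616}{1123} e_{4} exchanges them.
Answer: \frac{1654}{1123} e_{1} + \frac{6616}{3369} e_{2} - \frac{14886}{5615} e_{3} - \frac{6616}{1123} e_{4}


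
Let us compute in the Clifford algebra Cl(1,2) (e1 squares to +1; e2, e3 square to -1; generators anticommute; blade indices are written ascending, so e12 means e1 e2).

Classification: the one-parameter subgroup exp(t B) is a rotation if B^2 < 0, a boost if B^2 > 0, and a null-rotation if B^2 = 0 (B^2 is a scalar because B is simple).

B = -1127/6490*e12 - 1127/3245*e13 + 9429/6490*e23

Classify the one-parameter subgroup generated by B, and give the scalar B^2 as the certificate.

B^2 term by term: the squares give (-1127/6490)^2*(e12)^2 + (-1127/3245)^2*(e13)^2 + (9429/6490)^2*(e23)^2 = 1270129/42120100*(+1) + 1270129/10530025*(+1) + 88906041/42120100*(-1) = -49/25 (each basis 2-blade squares to minus the product of its generators' squares); cross terms between blades sharing an index anticommute and cancel. So B^2 = -49/25.
Answer: rotation, certificate B^2 = -49/25. The scalar -49/25 is the complete invariant here: its sign names the subgroup type.


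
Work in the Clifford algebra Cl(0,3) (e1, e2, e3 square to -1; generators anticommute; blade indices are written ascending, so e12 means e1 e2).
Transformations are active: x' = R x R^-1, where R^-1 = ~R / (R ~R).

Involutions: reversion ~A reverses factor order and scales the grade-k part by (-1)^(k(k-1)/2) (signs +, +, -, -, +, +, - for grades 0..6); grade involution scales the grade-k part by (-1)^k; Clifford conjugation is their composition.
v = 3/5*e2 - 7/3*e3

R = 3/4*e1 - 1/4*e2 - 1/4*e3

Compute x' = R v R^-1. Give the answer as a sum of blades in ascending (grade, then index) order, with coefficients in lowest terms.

~R = 3/4*e1 - 1/4*e2 - 1/4*e3, and R ~R = -11/16, so R^-1 = ~R / (-11/16).
R v = -13/30 + 9/20*e12 - 7/4*e13 + 11/15*e23
Answer: 52/55*e1 - 151/165*e2 + 111/55*e3


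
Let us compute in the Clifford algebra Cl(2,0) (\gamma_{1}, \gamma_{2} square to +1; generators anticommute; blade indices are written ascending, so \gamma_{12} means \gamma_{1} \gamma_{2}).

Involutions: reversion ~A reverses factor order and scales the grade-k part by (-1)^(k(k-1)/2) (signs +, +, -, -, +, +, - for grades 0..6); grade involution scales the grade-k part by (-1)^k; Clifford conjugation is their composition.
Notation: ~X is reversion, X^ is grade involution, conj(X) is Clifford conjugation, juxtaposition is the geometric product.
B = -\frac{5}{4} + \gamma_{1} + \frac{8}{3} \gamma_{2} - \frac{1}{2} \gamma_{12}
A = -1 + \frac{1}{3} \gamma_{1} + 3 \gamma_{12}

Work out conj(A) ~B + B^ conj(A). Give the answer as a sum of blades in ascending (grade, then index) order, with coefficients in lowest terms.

first term: \frac{29}{12} - \frac{103}{12} \gamma_{1} + \frac{1}{6} \gamma_{2} + \frac{85}{36} \gamma_{12}
second term: \frac{1}{12} - \frac{79}{12} \gamma_{1} + \frac{11}{2} \gamma_{2} + \frac{121}{36} \gamma_{12}
Answer: \frac{5}{2} - \frac{91}{6} \gamma_{1} + \frac{17}{3} \gamma_{2} + \frac{103}{18} \gamma_{12}


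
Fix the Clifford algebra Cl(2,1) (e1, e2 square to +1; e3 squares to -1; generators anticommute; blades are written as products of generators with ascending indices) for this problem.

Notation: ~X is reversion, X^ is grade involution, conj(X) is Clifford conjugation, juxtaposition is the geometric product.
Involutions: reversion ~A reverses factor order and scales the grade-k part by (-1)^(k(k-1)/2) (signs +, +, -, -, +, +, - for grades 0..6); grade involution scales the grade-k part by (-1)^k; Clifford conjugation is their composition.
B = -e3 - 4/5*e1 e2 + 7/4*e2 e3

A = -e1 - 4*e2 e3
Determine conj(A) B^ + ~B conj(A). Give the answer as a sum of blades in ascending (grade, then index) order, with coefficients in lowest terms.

first term: 7 - 24/5*e2 + 21/5*e1 e3 + 7/4*e1 e2 e3
second term: -7 - 24/5*e2 + 21/5*e1 e3 - 7/4*e1 e2 e3
Answer: -48/5*e2 + 42/5*e1 e3


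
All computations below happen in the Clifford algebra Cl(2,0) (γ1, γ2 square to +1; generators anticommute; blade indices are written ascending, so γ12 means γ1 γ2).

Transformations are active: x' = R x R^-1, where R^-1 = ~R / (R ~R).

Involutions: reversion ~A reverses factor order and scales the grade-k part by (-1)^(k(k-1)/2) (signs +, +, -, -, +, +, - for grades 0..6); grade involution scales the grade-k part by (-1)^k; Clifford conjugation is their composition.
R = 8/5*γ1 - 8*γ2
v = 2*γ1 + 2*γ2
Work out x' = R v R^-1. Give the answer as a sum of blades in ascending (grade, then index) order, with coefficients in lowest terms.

~R = 8/5*γ1 - 8*γ2, and R ~R = 1664/25, so R^-1 = ~R / (1664/25).
R v = -64/5 + 96/5*γ12
Answer: -34/13*γ1 + 14/13*γ2


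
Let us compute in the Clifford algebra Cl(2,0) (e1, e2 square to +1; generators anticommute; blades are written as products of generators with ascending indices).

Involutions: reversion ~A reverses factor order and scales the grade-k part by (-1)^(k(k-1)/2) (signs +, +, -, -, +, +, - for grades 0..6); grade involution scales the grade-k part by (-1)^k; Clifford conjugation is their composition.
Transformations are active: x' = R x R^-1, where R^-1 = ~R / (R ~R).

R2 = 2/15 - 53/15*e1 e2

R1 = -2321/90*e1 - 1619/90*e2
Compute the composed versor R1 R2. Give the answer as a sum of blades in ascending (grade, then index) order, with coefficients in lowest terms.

Distribute over the terms of R1 (each basis-blade product reordered to ascending indices, repeated generators contracted through their squares):
(-2321/90*e1) R2 = -2321/675*e1 + 123013/1350*e2
(-1619/90*e2) R2 = -85807/1350*e1 - 1619/675*e2
Summing the partial products and collecting blades:
Answer: -90449/1350*e1 + 1597/18*e2


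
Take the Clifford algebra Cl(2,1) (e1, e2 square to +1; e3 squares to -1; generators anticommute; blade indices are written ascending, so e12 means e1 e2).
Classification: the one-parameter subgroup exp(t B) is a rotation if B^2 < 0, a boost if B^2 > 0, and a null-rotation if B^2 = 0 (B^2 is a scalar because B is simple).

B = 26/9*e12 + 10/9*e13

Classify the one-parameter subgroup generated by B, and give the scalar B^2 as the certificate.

B^2 term by term: the squares give (26/9)^2*(e12)^2 + (10/9)^2*(e13)^2 = 676/81*(-1) + 100/81*(+1) = -64/9 (each basis 2-blade squares to minus the product of its generators' squares); cross terms between blades sharing an index anticommute and cancel. So B^2 = -64/9.
Answer: rotation, certificate B^2 = -64/9. The invariant at work: B^2 = -64/9 is unchanged by conjugation, hence its sign classifies the subgroup whatever basis B is written in.


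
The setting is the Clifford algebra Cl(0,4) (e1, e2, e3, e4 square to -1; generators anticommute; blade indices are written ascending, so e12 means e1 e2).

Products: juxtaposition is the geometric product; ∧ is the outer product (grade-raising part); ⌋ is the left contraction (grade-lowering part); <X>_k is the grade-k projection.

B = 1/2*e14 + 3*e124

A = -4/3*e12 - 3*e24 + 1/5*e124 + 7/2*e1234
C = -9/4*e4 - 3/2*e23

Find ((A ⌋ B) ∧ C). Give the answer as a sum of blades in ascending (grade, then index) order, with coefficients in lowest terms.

step 1: 3/5 + 9*e1 + 4*e4
step 2: -27/20*e4 - 81/4*e14 - 9/10*e23 - 27/2*e123 - 6*e234
Answer: -27/20*e4 - 81/4*e14 - 9/10*e23 - 27/2*e123 - 6*e234


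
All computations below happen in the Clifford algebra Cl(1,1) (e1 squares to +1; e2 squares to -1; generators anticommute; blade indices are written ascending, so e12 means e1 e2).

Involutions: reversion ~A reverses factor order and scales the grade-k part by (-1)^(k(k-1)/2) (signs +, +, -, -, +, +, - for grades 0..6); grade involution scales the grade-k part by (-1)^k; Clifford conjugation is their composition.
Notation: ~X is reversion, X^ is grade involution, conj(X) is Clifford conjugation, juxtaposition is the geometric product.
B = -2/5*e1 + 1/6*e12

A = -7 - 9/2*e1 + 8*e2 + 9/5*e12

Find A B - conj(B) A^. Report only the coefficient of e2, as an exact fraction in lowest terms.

first term: 21/10 + 62/15*e1 - 3/100*e2 + 61/30*e12
second term: 3/2 - 62/15*e1 + 147/100*e2 - 61/30*e12
Answer: -3/2


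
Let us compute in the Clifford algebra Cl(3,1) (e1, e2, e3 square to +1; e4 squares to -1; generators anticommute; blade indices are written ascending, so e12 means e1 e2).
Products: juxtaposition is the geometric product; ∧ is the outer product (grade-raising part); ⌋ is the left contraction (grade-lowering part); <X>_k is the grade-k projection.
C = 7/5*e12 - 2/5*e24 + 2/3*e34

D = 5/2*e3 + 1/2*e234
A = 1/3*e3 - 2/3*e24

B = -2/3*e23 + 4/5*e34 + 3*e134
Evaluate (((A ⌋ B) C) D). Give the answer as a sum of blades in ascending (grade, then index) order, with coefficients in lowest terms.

step 1: 2/9*e2 + 4/15*e4 - e14
step 2: -14/45*e1 - 8/75*e2 + 8/45*e3 - 4/45*e4 + 2/5*e12 - 2/3*e13 - 7/5*e24 + 28/75*e124 + 4/27*e234
step 3: 14/27 - 5/3*e1 + 7/10*e3 - 217/225*e13 - 2/9*e23 - 62/135*e24 + 38/225*e34 + e123 + 1/3*e124 + 1/5*e134 + 7/2*e234 - 49/45*e1234
Answer: 14/27 - 5/3*e1 + 7/10*e3 - 217/225*e13 - 2/9*e23 - 62/135*e24 + 38/225*e34 + e123 + 1/3*e124 + 1/5*e134 + 7/2*e234 - 49/45*e1234


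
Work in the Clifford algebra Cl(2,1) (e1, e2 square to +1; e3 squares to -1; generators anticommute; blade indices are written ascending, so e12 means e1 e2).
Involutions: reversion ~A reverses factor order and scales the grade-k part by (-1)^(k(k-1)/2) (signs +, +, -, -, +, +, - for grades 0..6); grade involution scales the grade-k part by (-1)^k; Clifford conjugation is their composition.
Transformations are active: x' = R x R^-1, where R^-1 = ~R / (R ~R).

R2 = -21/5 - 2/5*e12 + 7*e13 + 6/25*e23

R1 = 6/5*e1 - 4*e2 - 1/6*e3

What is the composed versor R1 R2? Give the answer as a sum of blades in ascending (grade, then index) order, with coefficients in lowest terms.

Distribute over the terms of R1 (each basis-blade product reordered to ascending indices, repeated generators contracted through their squares):
(6/5*e1) R2 = -126/25*e1 - 12/25*e2 + 42/5*e3 + 36/125*e123
(-4*e2) R2 = -8/5*e1 + 84/5*e2 - 24/25*e3 + 28*e123
(-1/6*e3) R2 = -7/6*e1 - 1/25*e2 + 7/10*e3 + 1/15*e123
Summing the partial products and collecting blades:
Answer: -1171/150*e1 + 407/25*e2 + 407/50*e3 + 10633/375*e123


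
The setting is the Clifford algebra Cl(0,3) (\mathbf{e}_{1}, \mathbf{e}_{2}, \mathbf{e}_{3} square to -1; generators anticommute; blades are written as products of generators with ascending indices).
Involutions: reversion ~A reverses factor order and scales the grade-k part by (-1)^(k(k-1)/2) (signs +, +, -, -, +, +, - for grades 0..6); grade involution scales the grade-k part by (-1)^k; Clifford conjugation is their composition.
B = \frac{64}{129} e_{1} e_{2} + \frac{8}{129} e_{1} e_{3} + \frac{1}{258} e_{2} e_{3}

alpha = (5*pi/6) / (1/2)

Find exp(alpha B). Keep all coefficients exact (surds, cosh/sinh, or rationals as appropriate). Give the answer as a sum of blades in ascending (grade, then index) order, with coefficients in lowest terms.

B^2 term by term: the squares give (\frac{64}{129})^2*(e_{1} e_{2})^2 + (\frac{8}{129})^2*(e_{1} e_{3})^2 + (\frac{1}{258})^2*(e_{2} e_{3})^2 = \frac{4096}{16641}*(-1) + \frac{64}{16641}*(-1) + \frac{1}{66564}*(-1) = -\frac{1}{4} (each basis 2-blade squares to minus the product of its generators' squares); cross terms between blades sharing an index anticommute and cancel. So B^2 = -\frac{1}{4}.
B^2 = -\frac{1}{4} — a negative square means the series sums to a rotation: l = \frac{1}{2}, alpha*l = \frac{5 \pi}{6}, so exp(alpha B) = cos(\frac{5 \pi}{6}) + (sin(\frac{5 \pi}{6})/(\frac{1}{2}))*B = - \frac{\sqrt{3}}{2} + (1)*B.
Answer: - \frac{\sqrt{3}}{2} + \frac{64}{129} e_{1} e_{2} + \frac{8}{129} e_{1} e_{3} + \frac{1}{258} e_{2} e_{3}


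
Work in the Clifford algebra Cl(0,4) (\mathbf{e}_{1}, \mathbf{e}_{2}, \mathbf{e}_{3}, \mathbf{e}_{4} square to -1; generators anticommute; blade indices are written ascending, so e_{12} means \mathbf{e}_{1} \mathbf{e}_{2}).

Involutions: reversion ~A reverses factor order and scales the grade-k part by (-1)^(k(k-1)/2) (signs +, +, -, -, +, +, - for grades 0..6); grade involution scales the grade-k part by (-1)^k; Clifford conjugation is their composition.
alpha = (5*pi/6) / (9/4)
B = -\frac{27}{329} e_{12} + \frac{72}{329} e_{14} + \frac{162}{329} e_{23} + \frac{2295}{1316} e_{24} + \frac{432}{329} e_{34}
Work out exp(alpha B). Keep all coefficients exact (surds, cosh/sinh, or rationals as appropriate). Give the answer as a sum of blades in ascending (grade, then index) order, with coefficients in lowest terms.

B^2 term by term: the squares give (-\frac{27}{329})^2*(e_{12})^2 + (\frac{72}{329})^2*(e_{14})^2 + (\frac{162}{329})^2*(e_{23})^2 + (\frac{2295}{1316})^2*(e_{24})^2 + (\frac{432}{329})^2*(e_{34})^2 = \frac{729}{108241}*(-1) + \frac{5184}{108241}*(-1) + \frac{26244}{108241}*(-1) + \frac{5267025}{1731856}*(-1) + \frac{186624}{108241}*(-1) = -\frac{81}{16} (each basis 2-blade squares to minus the product of its generators' squares); cross terms between blades sharing an index anticommute and cancel; the commuting (index-disjoint) pairs give grade-4 terms 2*c*c'*(blade product), which cancel blade by blade — e_{1234}: -\frac{23328}{108241} + \frac{23328}{108241} = 0 — confirming B is simple. So B^2 = -\frac{81}{16}.
B^2 = -\frac{81}{16} — B^2 < 0, so the exponential closes trigonometrically: l = \frac{9}{4}, alpha*l = \frac{5 \pi}{6}, so exp(alpha B) = cos(\frac{5 \pi}{6}) + (sin(\frac{5 \pi}{6})/(\frac{9}{4}))*B = - \frac{\sqrt{3}}{2} + (\frac{2}{9})*B.
Answer: - \frac{\sqrt{3}}{2} - \frac{6}{329} e_{12} + \frac{16}{329} e_{14} + \frac{36}{329} e_{23} + \frac{255}{658} e_{24} + \frac{96}{329} e_{34}


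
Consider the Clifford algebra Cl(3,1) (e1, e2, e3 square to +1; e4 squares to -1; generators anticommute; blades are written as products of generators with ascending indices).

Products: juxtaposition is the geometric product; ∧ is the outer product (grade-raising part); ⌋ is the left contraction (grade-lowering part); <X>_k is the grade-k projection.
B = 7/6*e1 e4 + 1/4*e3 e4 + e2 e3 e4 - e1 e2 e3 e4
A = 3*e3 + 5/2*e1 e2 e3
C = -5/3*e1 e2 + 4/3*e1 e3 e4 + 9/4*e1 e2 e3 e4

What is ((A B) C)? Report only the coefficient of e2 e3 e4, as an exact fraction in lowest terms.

step 1: 13/4*e4 - 5/2*e1 e4 - 3*e2 e4 - 19/8*e1 e2 e4 - 7/2*e1 e3 e4 + 35/12*e2 e3 e4
step 2: -14/3 - 105/16*e1 - 63/8*e2 + 833/96*e3 - 95/24*e4 - 35/9*e1 e2 + 29/12*e1 e3 - 5*e1 e4 - 211/24*e2 e3 + 25/6*e2 e4 + 53/16*e1 e2 e3 - 65/12*e1 e2 e4 + 175/36*e1 e3 e4 + 35/6*e2 e3 e4
Answer: 35/6


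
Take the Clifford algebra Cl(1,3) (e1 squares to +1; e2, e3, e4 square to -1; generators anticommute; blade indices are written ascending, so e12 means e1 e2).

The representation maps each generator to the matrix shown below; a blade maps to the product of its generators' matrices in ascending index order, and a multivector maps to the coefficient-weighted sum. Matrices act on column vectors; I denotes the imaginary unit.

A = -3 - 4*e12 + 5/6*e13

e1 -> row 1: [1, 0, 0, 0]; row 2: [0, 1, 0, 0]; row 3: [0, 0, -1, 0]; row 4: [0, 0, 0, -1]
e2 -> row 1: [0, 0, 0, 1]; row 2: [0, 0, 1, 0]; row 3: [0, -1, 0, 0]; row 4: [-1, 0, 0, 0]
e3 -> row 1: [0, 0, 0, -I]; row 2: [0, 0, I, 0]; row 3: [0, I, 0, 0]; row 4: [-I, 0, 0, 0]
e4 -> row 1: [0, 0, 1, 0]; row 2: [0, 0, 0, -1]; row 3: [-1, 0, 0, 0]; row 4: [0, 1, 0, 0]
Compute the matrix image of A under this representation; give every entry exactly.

Bivector images (products of the table entries): rho(e12) = rho(e1)rho(e2) = row 1: [0, 0, 0, 1]; row 2: [0, 0, 1, 0]; row 3: [0, 1, 0, 0]; row 4: [1, 0, 0, 0]; rho(e13) = rho(e1)rho(e3) = row 1: [0, 0, 0, -I]; row 2: [0, 0, I, 0]; row 3: [0, -I, 0, 0]; row 4: [I, 0, 0, 0].
M = (-3)*1 + (-4)*rho(e12) + (5/6)*rho(e13), summed entrywise (1 is the identity matrix):
Answer: row 1: [-3, 0, 0, -4 - 5*I/6]; row 2: [0, -3, -4 + 5*I/6, 0]; row 3: [0, -4 - 5*I/6, -3, 0]; row 4: [-4 + 5*I/6, 0, 0, -3]


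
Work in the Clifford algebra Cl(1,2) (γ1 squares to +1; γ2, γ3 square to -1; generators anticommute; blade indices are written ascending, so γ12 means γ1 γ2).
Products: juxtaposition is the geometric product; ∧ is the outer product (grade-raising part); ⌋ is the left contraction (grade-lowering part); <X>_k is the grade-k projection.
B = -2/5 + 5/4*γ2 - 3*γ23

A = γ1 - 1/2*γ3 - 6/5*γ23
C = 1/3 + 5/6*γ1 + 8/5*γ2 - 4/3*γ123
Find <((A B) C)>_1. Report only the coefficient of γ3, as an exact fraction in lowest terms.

step 1: -18/5 - 2/5*γ1 + 3/2*γ2 - 13/10*γ3 + 5/4*γ12 + 221/200*γ23 - 3*γ123
step 2: -119/15 - 183/50*γ1 - 3781/600*γ2 - 83/250*γ3 - 481/150*γ12 - 343/60*γ13 + 289/600*γ23 + 1133/240*γ123
step 3: -183/50*γ1 - 3781/600*γ2 - 83/250*γ3
Answer: -83/250


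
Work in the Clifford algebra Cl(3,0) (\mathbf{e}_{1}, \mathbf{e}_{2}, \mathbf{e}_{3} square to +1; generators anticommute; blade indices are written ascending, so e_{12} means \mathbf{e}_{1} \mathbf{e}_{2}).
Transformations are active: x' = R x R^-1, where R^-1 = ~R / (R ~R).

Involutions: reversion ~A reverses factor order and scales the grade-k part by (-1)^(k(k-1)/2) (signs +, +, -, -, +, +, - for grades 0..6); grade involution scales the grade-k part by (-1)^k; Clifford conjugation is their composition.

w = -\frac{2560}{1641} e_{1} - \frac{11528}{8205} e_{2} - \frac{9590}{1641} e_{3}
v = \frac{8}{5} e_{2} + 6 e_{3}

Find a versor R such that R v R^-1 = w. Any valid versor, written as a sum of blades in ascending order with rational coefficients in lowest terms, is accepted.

The midline construction: v and w both square to \frac{964}{25}, so reflecting in their sum -\frac{2560}{1641} e_{1} + \frac{320}{1641} e_{2} + \frac{256}{1641} e_{3} exchanges them.
Answer: -\frac{2560}{1641} e_{1} + \frac{320}{1641} e_{2} + \frac{256}{1641} e_{3}


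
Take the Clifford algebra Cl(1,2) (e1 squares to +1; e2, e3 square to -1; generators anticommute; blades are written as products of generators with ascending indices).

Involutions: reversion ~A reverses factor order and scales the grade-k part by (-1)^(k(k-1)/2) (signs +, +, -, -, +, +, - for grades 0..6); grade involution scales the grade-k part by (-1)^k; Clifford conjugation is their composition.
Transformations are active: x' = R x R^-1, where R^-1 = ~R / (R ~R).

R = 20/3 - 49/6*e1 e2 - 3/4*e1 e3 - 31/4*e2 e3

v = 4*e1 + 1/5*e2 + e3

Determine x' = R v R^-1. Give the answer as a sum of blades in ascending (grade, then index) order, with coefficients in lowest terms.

~R = 20/3 + 49/6*e1 e2 + 3/4*e1 e3 + 31/4*e2 e3, and R ~R = 149/4, so R^-1 = ~R / (149/4).
R v = 581/20*e1 + 167/4*e2 + 487/60*e3 - 2341/60*e1 e2 e3
Answer: 679/30*e1 + 72929/4470*e2 - 11326/745*e3


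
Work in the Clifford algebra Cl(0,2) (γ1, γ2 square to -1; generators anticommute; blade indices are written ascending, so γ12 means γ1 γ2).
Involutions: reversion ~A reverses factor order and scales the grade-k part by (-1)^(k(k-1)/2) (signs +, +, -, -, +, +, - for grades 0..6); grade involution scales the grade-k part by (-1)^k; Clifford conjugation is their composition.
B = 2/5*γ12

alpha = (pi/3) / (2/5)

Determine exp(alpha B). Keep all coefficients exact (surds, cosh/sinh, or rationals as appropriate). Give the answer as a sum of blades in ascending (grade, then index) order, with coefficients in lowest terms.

B^2 = (2/5)^2*(γ12)^2 = 4/25*(-1) = -4/25 (a basis 2-blade squares to minus the product of its generators' squares).
B^2 = -4/25 — the series telescopes trigonometrically here: l = 2/5, alpha*l = pi/3, so exp(alpha B) = cos(pi/3) + (sin(pi/3)/(2/5))*B = 1/2 + (5*sqrt(3)/4)*B.
Answer: 1/2 + sqrt(3)/2*γ12


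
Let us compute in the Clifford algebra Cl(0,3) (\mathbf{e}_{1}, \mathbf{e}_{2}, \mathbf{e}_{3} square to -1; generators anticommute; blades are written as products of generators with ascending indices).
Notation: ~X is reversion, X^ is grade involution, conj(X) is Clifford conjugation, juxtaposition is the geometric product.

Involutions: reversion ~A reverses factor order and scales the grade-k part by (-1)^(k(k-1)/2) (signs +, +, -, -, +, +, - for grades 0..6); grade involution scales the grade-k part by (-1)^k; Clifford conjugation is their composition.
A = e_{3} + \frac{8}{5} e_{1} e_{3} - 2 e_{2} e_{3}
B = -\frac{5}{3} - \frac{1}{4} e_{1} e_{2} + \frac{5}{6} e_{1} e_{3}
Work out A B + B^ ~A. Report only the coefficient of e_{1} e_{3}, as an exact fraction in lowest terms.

first term: -\frac{4}{3} + \frac{5}{6} e_{1} - \frac{5}{3} e_{3} + \frac{5}{3} e_{1} e_{2} - \frac{13}{6} e_{1} e_{3} + \frac{56}{15} e_{2} e_{3} - \frac{1}{4} e_{1} e_{2} e_{3}
second term: \frac{4}{3} - \frac{5}{6} e_{1} - \frac{5}{3} e_{3} + \frac{5}{3} e_{1} e_{2} + \frac{19}{6} e_{1} e_{3} - \frac{44}{15} e_{2} e_{3} - \frac{1}{4} e_{1} e_{2} e_{3}
Answer: 1


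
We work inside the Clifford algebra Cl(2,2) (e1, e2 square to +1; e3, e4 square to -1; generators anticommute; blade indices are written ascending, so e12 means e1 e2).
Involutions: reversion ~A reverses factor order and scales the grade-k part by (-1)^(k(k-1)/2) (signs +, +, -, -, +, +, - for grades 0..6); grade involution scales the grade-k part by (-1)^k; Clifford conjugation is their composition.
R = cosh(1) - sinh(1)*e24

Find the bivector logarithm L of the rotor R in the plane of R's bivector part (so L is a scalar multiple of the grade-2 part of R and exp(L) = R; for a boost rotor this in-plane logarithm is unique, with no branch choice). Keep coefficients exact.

The scalar part of R is cosh(1), so cosh pins the rapidity up to sign — the sign comes from the bivector part; dividing that part by sinh of the rapidity yields the plane, and the in-plane L = rapidity * plane is unique because the two sign choices cancel.
Concretely: cosh(rapidity) = cosh(1) gives rapidity = ±1, and since rapidity/sinh(rapidity) is even the sign is immaterial: L = (rapidity/sinh(rapidity)) * <R>_2 = (1/sinh(1)) * <R>_2.
Answer: -e24


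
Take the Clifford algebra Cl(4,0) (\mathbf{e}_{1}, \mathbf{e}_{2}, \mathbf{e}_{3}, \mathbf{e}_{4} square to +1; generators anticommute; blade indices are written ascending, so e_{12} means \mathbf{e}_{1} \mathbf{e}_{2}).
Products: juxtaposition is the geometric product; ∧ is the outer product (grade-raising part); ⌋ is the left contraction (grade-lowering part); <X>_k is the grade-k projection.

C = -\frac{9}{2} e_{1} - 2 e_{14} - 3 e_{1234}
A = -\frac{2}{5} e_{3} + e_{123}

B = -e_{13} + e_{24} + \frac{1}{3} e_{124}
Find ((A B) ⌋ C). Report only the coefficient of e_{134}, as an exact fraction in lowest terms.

step 1: -\frac{2}{5} e_{1} - e_{2} - \frac{1}{3} e_{34} - e_{134} + \frac{2}{5} e_{234} - \frac{2}{15} e_{1234}
step 2: \frac{11}{5} - \frac{6}{5} e_{1} - 3 e_{2} + \frac{4}{5} e_{4} - e_{12} - 3 e_{134} + \frac{6}{5} e_{234}
Answer: -3


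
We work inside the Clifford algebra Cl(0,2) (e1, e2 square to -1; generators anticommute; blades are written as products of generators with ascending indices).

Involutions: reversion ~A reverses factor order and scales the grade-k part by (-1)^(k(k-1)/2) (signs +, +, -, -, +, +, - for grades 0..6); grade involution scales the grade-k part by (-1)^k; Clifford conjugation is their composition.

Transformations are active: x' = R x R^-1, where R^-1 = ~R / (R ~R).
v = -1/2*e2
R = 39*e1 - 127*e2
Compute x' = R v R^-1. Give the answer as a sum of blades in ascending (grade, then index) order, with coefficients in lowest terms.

~R = 39*e1 - 127*e2, and R ~R = -17650, so R^-1 = ~R / (-17650).
R v = -127/2 - 39/2*e1 e2
Answer: 4953/17650*e1 - 3652/8825*e2


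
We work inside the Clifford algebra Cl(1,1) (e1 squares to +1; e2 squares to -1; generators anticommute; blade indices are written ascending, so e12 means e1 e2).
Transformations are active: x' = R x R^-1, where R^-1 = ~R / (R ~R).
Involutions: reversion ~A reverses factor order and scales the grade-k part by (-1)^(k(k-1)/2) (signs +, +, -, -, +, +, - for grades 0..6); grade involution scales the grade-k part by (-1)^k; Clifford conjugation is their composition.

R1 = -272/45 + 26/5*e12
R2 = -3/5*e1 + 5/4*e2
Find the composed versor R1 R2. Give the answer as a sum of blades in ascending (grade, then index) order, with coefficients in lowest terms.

Distribute over the terms of R1 (each basis-blade product reordered to ascending indices, repeated generators contracted through their squares):
(-272/45) R2 = 272/75*e1 - 68/9*e2
(26/5*e12) R2 = -13/2*e1 + 78/25*e2
Summing the partial products and collecting blades:
Answer: -431/150*e1 - 998/225*e2


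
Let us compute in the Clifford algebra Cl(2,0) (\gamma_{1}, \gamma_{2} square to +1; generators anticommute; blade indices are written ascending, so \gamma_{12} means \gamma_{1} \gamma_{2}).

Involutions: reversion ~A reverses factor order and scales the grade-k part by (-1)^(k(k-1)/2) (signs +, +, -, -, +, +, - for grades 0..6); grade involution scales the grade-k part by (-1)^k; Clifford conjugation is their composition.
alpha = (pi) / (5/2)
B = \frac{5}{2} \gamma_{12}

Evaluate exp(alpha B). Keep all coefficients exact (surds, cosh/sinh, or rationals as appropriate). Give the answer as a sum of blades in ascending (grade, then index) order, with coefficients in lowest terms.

B^2 = (\frac{5}{2})^2*(\gamma_{12})^2 = \frac{25}{4}*(-1) = -\frac{25}{4} (a basis 2-blade squares to minus the product of its generators' squares).
B^2 = -\frac{25}{4} — a negative square means the series sums to a rotation: l = \frac{5}{2}, alpha*l = \pi, so exp(alpha B) = cos(\pi) + (sin(\pi)/(\frac{5}{2}))*B = -1 + (0)*B.
Answer: -1


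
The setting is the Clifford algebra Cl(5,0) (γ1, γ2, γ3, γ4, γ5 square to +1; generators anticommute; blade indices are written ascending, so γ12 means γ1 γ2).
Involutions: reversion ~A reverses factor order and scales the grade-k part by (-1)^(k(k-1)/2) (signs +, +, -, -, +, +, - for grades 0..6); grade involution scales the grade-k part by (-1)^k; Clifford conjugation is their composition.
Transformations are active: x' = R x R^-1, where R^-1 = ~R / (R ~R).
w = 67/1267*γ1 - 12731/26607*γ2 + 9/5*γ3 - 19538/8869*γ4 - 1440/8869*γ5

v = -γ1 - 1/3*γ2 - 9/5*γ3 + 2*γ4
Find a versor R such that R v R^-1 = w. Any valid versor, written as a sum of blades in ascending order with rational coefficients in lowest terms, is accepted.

R = v + w = -1200/1267*γ1 - 7200/8869*γ2 - 1800/8869*γ4 - 1440/8869*γ5 works: the equal norms (1879/225) guarantee its sandwich swaps v into w.
Answer: -1200/1267*γ1 - 7200/8869*γ2 - 1800/8869*γ4 - 1440/8869*γ5


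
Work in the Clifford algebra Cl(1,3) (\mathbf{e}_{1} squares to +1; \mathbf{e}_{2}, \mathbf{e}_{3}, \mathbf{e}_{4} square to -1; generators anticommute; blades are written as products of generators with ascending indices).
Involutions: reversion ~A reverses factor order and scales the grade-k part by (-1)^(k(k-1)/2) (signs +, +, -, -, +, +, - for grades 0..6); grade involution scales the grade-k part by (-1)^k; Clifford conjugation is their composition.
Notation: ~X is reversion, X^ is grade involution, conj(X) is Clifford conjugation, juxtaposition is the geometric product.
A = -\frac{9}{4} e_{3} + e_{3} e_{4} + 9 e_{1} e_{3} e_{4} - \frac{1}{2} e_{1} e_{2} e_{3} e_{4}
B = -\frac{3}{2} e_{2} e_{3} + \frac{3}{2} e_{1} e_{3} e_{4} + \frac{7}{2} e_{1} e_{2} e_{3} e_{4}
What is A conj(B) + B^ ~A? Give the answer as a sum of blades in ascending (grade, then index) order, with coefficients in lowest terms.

first term: -\frac{47}{4} - \frac{3}{2} e_{1} - \frac{285}{8} e_{2} - \frac{7}{2} e_{1} e_{2} - \frac{21}{8} e_{1} e_{4} + \frac{3}{2} e_{2} e_{4} + \frac{171}{8} e_{1} e_{2} e_{4}
second term: -\frac{47}{4} - \frac{3}{2} e_{1} - \frac{285}{8} e_{2} + \frac{7}{2} e_{1} e_{2} + \frac{21}{8} e_{1} e_{4} - \frac{3}{2} e_{2} e_{4} - \frac{171}{8} e_{1} e_{2} e_{4}
Answer: -\frac{47}{2} - 3 e_{1} - \frac{285}{4} e_{2}


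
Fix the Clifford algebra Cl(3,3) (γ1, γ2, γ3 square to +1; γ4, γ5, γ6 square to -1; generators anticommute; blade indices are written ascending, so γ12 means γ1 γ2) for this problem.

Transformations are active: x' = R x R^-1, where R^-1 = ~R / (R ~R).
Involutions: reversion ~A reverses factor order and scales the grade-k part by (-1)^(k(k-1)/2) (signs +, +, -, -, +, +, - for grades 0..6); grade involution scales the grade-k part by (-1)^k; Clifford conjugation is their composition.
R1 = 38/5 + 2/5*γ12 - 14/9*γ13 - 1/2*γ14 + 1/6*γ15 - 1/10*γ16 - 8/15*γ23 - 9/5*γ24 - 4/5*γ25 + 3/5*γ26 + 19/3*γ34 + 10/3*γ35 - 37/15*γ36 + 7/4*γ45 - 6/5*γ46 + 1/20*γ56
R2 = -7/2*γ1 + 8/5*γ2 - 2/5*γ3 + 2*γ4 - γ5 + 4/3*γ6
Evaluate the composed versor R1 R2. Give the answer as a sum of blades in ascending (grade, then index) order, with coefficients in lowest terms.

Distribute over the terms of R2 (each basis-blade product reordered to ascending indices, repeated generators contracted through their squares):
R1 (-7/2*γ1) = -133/5*γ1 + 7/5*γ2 - 49/9*γ3 - 7/4*γ4 + 7/12*γ5 - 7/20*γ6 + 28/15*γ123 + 63/10*γ124 + 14/5*γ125 - 21/10*γ126 - 133/6*γ134 - 35/3*γ135 + 259/30*γ136 - 49/8*γ145 + 21/5*γ146 - 7/40*γ156
R1 (8/5*γ2) = 16/25*γ1 + 304/25*γ2 + 64/75*γ3 + 72/25*γ4 + 32/25*γ5 - 24/25*γ6 + 112/45*γ123 + 4/5*γ124 - 4/15*γ125 + 4/25*γ126 + 152/15*γ234 + 16/3*γ235 - 296/75*γ236 + 14/5*γ245 - 48/25*γ246 + 2/25*γ256
R1 (-2/5*γ3) = 28/45*γ1 + 16/75*γ2 - 76/25*γ3 + 38/15*γ4 + 4/3*γ5 - 74/75*γ6 - 4/25*γ123 - 1/5*γ134 + 1/15*γ135 - 1/25*γ136 - 18/25*γ234 - 8/25*γ235 + 6/25*γ236 - 7/10*γ345 + 12/25*γ346 - 1/50*γ356
R1 (2*γ4) = γ1 + 18/5*γ2 - 38/3*γ3 + 76/5*γ4 + 7/2*γ5 - 12/5*γ6 + 4/5*γ124 - 28/9*γ134 - 1/3*γ145 + 1/5*γ146 - 16/15*γ234 + 8/5*γ245 - 6/5*γ246 - 20/3*γ345 + 74/15*γ346 + 1/10*γ456
R1 (-γ5) = 1/6*γ1 - 4/5*γ2 + 10/3*γ3 + 7/4*γ4 - 38/5*γ5 - 1/20*γ6 - 2/5*γ125 + 14/9*γ135 + 1/2*γ145 - 1/10*γ156 + 8/15*γ235 + 9/5*γ245 + 3/5*γ256 - 19/3*γ345 - 37/15*γ356 - 6/5*γ456
R1 (4/3*γ6) = 2/15*γ1 - 4/5*γ2 + 148/45*γ3 + 8/5*γ4 - 1/15*γ5 + 152/15*γ6 + 8/15*γ126 - 56/27*γ136 - 2/3*γ146 + 2/9*γ156 - 32/45*γ236 - 12/5*γ246 - 16/15*γ256 + 76/9*γ346 + 40/9*γ356 + 7/3*γ456
Summing the partial products and collecting blades:
Answer: -10817/450*γ1 + 1183/75*γ2 - 3077/225*γ3 + 1666/75*γ4 - 97/100*γ5 + 404/75*γ6 + 944/225*γ123 + 79/10*γ124 + 32/15*γ125 - 211/150*γ126 - 2293/90*γ134 - 452/45*γ135 + 8801/1350*γ136 - 143/24*γ145 + 56/15*γ146 - 19/360*γ156 + 626/75*γ234 + 416/75*γ235 - 994/225*γ236 + 31/5*γ245 - 138/25*γ246 - 29/75*γ256 - 137/10*γ345 + 3118/225*γ346 + 881/450*γ356 + 37/30*γ456
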